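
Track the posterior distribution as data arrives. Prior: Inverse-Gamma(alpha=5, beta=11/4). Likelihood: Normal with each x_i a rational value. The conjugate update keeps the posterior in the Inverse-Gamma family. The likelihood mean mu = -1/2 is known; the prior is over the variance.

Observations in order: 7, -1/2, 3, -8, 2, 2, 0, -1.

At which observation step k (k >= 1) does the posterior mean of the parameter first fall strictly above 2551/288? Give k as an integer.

k = 4

obs 1: x=7 → posterior Inverse-Gamma(11/2, 247/8)
obs 2: x=-1/2 → posterior Inverse-Gamma(6, 247/8)
obs 3: x=3 → posterior Inverse-Gamma(13/2, 37)
obs 4: x=-8 → posterior Inverse-Gamma(7, 521/8)
obs 5: x=2 → posterior Inverse-Gamma(15/2, 273/4)
obs 6: x=2 → posterior Inverse-Gamma(8, 571/8)
obs 7: x=0 → posterior Inverse-Gamma(17/2, 143/2)
obs 8: x=-1 → posterior Inverse-Gamma(9, 573/8)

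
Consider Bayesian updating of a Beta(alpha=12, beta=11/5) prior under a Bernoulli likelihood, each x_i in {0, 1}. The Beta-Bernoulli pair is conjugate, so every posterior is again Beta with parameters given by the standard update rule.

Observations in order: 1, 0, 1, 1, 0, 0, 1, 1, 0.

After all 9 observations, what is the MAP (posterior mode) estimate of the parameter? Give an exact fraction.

obs 1: x=1 → posterior Beta(13, 11/5)
obs 2: x=0 → posterior Beta(13, 16/5)
obs 3: x=1 → posterior Beta(14, 16/5)
obs 4: x=1 → posterior Beta(15, 16/5)
obs 5: x=0 → posterior Beta(15, 21/5)
obs 6: x=0 → posterior Beta(15, 26/5)
obs 7: x=1 → posterior Beta(16, 26/5)
obs 8: x=1 → posterior Beta(17, 26/5)
obs 9: x=0 → posterior Beta(17, 31/5)

40/53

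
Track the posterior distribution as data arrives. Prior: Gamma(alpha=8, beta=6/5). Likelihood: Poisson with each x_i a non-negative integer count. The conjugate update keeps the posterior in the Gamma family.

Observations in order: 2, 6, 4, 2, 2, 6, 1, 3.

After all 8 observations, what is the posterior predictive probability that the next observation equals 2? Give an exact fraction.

obs 1: x=2 → posterior Gamma(10, 11/5)
obs 2: x=6 → posterior Gamma(16, 16/5)
obs 3: x=4 → posterior Gamma(20, 21/5)
obs 4: x=2 → posterior Gamma(22, 26/5)
obs 5: x=2 → posterior Gamma(24, 31/5)
obs 6: x=6 → posterior Gamma(30, 36/5)
obs 7: x=1 → posterior Gamma(31, 41/5)
obs 8: x=3 → posterior Gamma(34, 46/5)

299071018820630942197409241822288437769154701931707367424000/1746133394186433141902839471825756172108207104953451708842753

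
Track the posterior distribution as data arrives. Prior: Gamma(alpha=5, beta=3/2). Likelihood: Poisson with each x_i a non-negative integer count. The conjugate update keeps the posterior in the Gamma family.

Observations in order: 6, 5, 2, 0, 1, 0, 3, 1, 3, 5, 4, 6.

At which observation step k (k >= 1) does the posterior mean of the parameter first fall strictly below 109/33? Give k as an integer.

k = 4

obs 1: x=6 → posterior Gamma(11, 5/2)
obs 2: x=5 → posterior Gamma(16, 7/2)
obs 3: x=2 → posterior Gamma(18, 9/2)
obs 4: x=0 → posterior Gamma(18, 11/2)
obs 5: x=1 → posterior Gamma(19, 13/2)
obs 6: x=0 → posterior Gamma(19, 15/2)
obs 7: x=3 → posterior Gamma(22, 17/2)
obs 8: x=1 → posterior Gamma(23, 19/2)
obs 9: x=3 → posterior Gamma(26, 21/2)
obs 10: x=5 → posterior Gamma(31, 23/2)
obs 11: x=4 → posterior Gamma(35, 25/2)
obs 12: x=6 → posterior Gamma(41, 27/2)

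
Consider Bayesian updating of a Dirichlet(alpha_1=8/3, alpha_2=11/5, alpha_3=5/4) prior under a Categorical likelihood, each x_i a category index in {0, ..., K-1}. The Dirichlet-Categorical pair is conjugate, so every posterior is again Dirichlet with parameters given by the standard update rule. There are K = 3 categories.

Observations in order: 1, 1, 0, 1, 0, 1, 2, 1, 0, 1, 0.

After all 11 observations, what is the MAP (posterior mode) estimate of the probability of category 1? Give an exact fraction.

obs 1: x=1 → posterior Dirichlet(8/3, 16/5, 5/4)
obs 2: x=1 → posterior Dirichlet(8/3, 21/5, 5/4)
obs 3: x=0 → posterior Dirichlet(11/3, 21/5, 5/4)
obs 4: x=1 → posterior Dirichlet(11/3, 26/5, 5/4)
obs 5: x=0 → posterior Dirichlet(14/3, 26/5, 5/4)
obs 6: x=1 → posterior Dirichlet(14/3, 31/5, 5/4)
obs 7: x=2 → posterior Dirichlet(14/3, 31/5, 9/4)
obs 8: x=1 → posterior Dirichlet(14/3, 36/5, 9/4)
obs 9: x=0 → posterior Dirichlet(17/3, 36/5, 9/4)
obs 10: x=1 → posterior Dirichlet(17/3, 41/5, 9/4)
obs 11: x=0 → posterior Dirichlet(20/3, 41/5, 9/4)

432/847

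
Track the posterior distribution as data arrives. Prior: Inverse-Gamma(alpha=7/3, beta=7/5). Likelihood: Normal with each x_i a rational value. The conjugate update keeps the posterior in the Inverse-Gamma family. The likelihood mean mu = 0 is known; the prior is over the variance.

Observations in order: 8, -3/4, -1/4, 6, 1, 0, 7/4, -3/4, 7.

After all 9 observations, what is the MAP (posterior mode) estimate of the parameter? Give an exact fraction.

obs 1: x=8 → posterior Inverse-Gamma(17/6, 167/5)
obs 2: x=-3/4 → posterior Inverse-Gamma(10/3, 5389/160)
obs 3: x=-1/4 → posterior Inverse-Gamma(23/6, 2697/80)
obs 4: x=6 → posterior Inverse-Gamma(13/3, 4137/80)
obs 5: x=1 → posterior Inverse-Gamma(29/6, 4177/80)
obs 6: x=0 → posterior Inverse-Gamma(16/3, 4177/80)
obs 7: x=7/4 → posterior Inverse-Gamma(35/6, 8599/160)
obs 8: x=-3/4 → posterior Inverse-Gamma(19/3, 2161/40)
obs 9: x=7 → posterior Inverse-Gamma(41/6, 3141/40)

9423/940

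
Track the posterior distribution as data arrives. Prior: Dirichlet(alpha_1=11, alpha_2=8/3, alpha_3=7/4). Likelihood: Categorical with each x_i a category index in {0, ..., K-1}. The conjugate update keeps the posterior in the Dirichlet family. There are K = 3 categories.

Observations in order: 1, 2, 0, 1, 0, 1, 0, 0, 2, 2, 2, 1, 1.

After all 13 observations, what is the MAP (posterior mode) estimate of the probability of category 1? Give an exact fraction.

obs 1: x=1 → posterior Dirichlet(11, 11/3, 7/4)
obs 2: x=2 → posterior Dirichlet(11, 11/3, 11/4)
obs 3: x=0 → posterior Dirichlet(12, 11/3, 11/4)
obs 4: x=1 → posterior Dirichlet(12, 14/3, 11/4)
obs 5: x=0 → posterior Dirichlet(13, 14/3, 11/4)
obs 6: x=1 → posterior Dirichlet(13, 17/3, 11/4)
obs 7: x=0 → posterior Dirichlet(14, 17/3, 11/4)
obs 8: x=0 → posterior Dirichlet(15, 17/3, 11/4)
obs 9: x=2 → posterior Dirichlet(15, 17/3, 15/4)
obs 10: x=2 → posterior Dirichlet(15, 17/3, 19/4)
obs 11: x=2 → posterior Dirichlet(15, 17/3, 23/4)
obs 12: x=1 → posterior Dirichlet(15, 20/3, 23/4)
obs 13: x=1 → posterior Dirichlet(15, 23/3, 23/4)

16/61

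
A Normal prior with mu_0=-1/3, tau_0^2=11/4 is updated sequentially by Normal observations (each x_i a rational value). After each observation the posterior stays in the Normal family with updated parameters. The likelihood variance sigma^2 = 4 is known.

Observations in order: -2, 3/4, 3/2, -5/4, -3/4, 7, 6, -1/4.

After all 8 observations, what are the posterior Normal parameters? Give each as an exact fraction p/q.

mu_0=347/312, tau_0^2=11/26

obs 1: x=-2 → posterior Normal(-82/81, 44/27)
obs 2: x=3/4 → posterior Normal(-229/456, 22/19)
obs 3: x=3/2 → posterior Normal(-31/588, 44/49)
obs 4: x=-5/4 → posterior Normal(-49/180, 11/15)
obs 5: x=-3/4 → posterior Normal(-295/852, 44/71)
obs 6: x=7 → posterior Normal(629/984, 22/41)
obs 7: x=6 → posterior Normal(1421/1116, 44/93)
obs 8: x=-1/4 → posterior Normal(347/312, 11/26)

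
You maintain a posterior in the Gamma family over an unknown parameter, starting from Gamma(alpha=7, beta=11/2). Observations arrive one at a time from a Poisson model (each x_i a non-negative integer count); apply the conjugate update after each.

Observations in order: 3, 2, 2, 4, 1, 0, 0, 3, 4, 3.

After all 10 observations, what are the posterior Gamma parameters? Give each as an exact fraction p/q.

alpha=29, beta=31/2

obs 1: x=3 → posterior Gamma(10, 13/2)
obs 2: x=2 → posterior Gamma(12, 15/2)
obs 3: x=2 → posterior Gamma(14, 17/2)
obs 4: x=4 → posterior Gamma(18, 19/2)
obs 5: x=1 → posterior Gamma(19, 21/2)
obs 6: x=0 → posterior Gamma(19, 23/2)
obs 7: x=0 → posterior Gamma(19, 25/2)
obs 8: x=3 → posterior Gamma(22, 27/2)
obs 9: x=4 → posterior Gamma(26, 29/2)
obs 10: x=3 → posterior Gamma(29, 31/2)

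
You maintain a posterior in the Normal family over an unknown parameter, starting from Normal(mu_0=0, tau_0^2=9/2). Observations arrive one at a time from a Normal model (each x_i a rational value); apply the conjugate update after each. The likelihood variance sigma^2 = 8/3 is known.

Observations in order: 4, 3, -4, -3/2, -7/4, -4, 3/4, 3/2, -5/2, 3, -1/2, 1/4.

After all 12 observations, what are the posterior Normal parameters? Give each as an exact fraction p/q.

mu_0=-189/1360, tau_0^2=18/85

obs 1: x=4 → posterior Normal(108/43, 72/43)
obs 2: x=3 → posterior Normal(27/10, 36/35)
obs 3: x=-4 → posterior Normal(81/97, 72/97)
obs 4: x=-3/2 → posterior Normal(81/248, 18/31)
obs 5: x=-7/4 → posterior Normal(-27/604, 72/151)
obs 6: x=-4 → posterior Normal(-459/712, 36/89)
obs 7: x=3/4 → posterior Normal(-189/410, 72/205)
obs 8: x=3/2 → posterior Normal(-27/116, 9/29)
obs 9: x=-5/2 → posterior Normal(-243/518, 72/259)
obs 10: x=3 → posterior Normal(-81/572, 36/143)
obs 11: x=-1/2 → posterior Normal(-54/313, 72/313)
obs 12: x=1/4 → posterior Normal(-189/1360, 18/85)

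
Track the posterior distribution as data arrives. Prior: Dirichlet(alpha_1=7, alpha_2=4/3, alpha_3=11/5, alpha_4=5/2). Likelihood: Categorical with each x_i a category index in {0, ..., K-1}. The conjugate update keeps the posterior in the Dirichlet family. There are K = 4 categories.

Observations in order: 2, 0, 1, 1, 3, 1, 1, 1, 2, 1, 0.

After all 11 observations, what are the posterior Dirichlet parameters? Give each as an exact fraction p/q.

alpha_1=9, alpha_2=22/3, alpha_3=21/5, alpha_4=7/2

obs 1: x=2 → posterior Dirichlet(7, 4/3, 16/5, 5/2)
obs 2: x=0 → posterior Dirichlet(8, 4/3, 16/5, 5/2)
obs 3: x=1 → posterior Dirichlet(8, 7/3, 16/5, 5/2)
obs 4: x=1 → posterior Dirichlet(8, 10/3, 16/5, 5/2)
obs 5: x=3 → posterior Dirichlet(8, 10/3, 16/5, 7/2)
obs 6: x=1 → posterior Dirichlet(8, 13/3, 16/5, 7/2)
obs 7: x=1 → posterior Dirichlet(8, 16/3, 16/5, 7/2)
obs 8: x=1 → posterior Dirichlet(8, 19/3, 16/5, 7/2)
obs 9: x=2 → posterior Dirichlet(8, 19/3, 21/5, 7/2)
obs 10: x=1 → posterior Dirichlet(8, 22/3, 21/5, 7/2)
obs 11: x=0 → posterior Dirichlet(9, 22/3, 21/5, 7/2)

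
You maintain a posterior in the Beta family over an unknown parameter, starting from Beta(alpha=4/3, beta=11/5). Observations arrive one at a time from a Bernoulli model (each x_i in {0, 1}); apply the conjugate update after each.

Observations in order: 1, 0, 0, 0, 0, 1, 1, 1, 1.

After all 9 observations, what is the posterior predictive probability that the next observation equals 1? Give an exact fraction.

obs 1: x=1 → posterior Beta(7/3, 11/5)
obs 2: x=0 → posterior Beta(7/3, 16/5)
obs 3: x=0 → posterior Beta(7/3, 21/5)
obs 4: x=0 → posterior Beta(7/3, 26/5)
obs 5: x=0 → posterior Beta(7/3, 31/5)
obs 6: x=1 → posterior Beta(10/3, 31/5)
obs 7: x=1 → posterior Beta(13/3, 31/5)
obs 8: x=1 → posterior Beta(16/3, 31/5)
obs 9: x=1 → posterior Beta(19/3, 31/5)

95/188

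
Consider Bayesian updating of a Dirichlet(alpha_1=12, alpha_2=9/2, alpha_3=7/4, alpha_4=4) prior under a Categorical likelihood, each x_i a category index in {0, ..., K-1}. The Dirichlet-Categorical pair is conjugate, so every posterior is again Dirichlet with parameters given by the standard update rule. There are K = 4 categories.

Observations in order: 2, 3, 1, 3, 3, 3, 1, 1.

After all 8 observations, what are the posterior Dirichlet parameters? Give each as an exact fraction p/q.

obs 1: x=2 → posterior Dirichlet(12, 9/2, 11/4, 4)
obs 2: x=3 → posterior Dirichlet(12, 9/2, 11/4, 5)
obs 3: x=1 → posterior Dirichlet(12, 11/2, 11/4, 5)
obs 4: x=3 → posterior Dirichlet(12, 11/2, 11/4, 6)
obs 5: x=3 → posterior Dirichlet(12, 11/2, 11/4, 7)
obs 6: x=3 → posterior Dirichlet(12, 11/2, 11/4, 8)
obs 7: x=1 → posterior Dirichlet(12, 13/2, 11/4, 8)
obs 8: x=1 → posterior Dirichlet(12, 15/2, 11/4, 8)

alpha_1=12, alpha_2=15/2, alpha_3=11/4, alpha_4=8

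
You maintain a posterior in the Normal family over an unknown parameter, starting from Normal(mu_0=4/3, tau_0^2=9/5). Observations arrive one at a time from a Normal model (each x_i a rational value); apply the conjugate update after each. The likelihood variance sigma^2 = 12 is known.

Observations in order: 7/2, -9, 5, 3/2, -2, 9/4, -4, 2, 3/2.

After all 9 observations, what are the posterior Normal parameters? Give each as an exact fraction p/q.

obs 1: x=7/2 → posterior Normal(223/138, 36/23)
obs 2: x=-9 → posterior Normal(61/156, 18/13)
obs 3: x=5 → posterior Normal(151/174, 36/29)
obs 4: x=3/2 → posterior Normal(89/96, 9/8)
obs 5: x=-2 → posterior Normal(71/105, 36/35)
obs 6: x=9/4 → posterior Normal(365/456, 18/19)
obs 7: x=-4 → posterior Normal(221/492, 36/41)
obs 8: x=2 → posterior Normal(293/528, 9/11)
obs 9: x=3/2 → posterior Normal(347/564, 36/47)

mu_0=347/564, tau_0^2=36/47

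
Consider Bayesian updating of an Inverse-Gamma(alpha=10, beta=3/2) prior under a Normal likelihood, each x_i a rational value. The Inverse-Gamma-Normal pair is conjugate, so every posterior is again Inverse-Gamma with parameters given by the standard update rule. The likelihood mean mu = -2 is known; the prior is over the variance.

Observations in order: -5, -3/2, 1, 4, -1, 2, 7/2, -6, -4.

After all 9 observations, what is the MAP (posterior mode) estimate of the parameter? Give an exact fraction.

249/62

obs 1: x=-5 → posterior Inverse-Gamma(21/2, 6)
obs 2: x=-3/2 → posterior Inverse-Gamma(11, 49/8)
obs 3: x=1 → posterior Inverse-Gamma(23/2, 85/8)
obs 4: x=4 → posterior Inverse-Gamma(12, 229/8)
obs 5: x=-1 → posterior Inverse-Gamma(25/2, 233/8)
obs 6: x=2 → posterior Inverse-Gamma(13, 297/8)
obs 7: x=7/2 → posterior Inverse-Gamma(27/2, 209/4)
obs 8: x=-6 → posterior Inverse-Gamma(14, 241/4)
obs 9: x=-4 → posterior Inverse-Gamma(29/2, 249/4)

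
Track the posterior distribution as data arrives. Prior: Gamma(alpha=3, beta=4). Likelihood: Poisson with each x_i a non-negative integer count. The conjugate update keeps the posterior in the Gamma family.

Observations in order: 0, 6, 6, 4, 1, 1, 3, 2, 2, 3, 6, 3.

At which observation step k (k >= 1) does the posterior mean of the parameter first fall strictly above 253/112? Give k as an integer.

obs 1: x=0 → posterior Gamma(3, 5)
obs 2: x=6 → posterior Gamma(9, 6)
obs 3: x=6 → posterior Gamma(15, 7)
obs 4: x=4 → posterior Gamma(19, 8)
obs 5: x=1 → posterior Gamma(20, 9)
obs 6: x=1 → posterior Gamma(21, 10)
obs 7: x=3 → posterior Gamma(24, 11)
obs 8: x=2 → posterior Gamma(26, 12)
obs 9: x=2 → posterior Gamma(28, 13)
obs 10: x=3 → posterior Gamma(31, 14)
obs 11: x=6 → posterior Gamma(37, 15)
obs 12: x=3 → posterior Gamma(40, 16)

k = 4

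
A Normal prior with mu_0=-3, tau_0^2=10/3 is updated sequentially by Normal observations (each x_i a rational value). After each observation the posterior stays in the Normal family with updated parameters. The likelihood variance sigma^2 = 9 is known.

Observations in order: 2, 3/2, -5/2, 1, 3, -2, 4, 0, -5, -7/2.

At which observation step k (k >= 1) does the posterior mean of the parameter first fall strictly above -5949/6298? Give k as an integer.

k = 4

obs 1: x=2 → posterior Normal(-61/37, 90/37)
obs 2: x=3/2 → posterior Normal(-46/47, 90/47)
obs 3: x=-5/2 → posterior Normal(-71/57, 30/19)
obs 4: x=1 → posterior Normal(-61/67, 90/67)
obs 5: x=3 → posterior Normal(-31/77, 90/77)
obs 6: x=-2 → posterior Normal(-17/29, 30/29)
obs 7: x=4 → posterior Normal(-11/97, 90/97)
obs 8: x=0 → posterior Normal(-11/107, 90/107)
obs 9: x=-5 → posterior Normal(-61/117, 10/13)
obs 10: x=-7/2 → posterior Normal(-96/127, 90/127)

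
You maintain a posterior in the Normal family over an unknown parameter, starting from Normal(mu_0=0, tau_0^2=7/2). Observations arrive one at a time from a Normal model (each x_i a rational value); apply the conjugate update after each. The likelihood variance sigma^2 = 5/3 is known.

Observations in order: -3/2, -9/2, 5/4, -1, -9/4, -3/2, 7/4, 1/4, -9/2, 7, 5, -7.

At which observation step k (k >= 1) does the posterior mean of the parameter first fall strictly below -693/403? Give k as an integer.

k = 2

obs 1: x=-3/2 → posterior Normal(-63/62, 35/31)
obs 2: x=-9/2 → posterior Normal(-63/26, 35/52)
obs 3: x=5/4 → posterior Normal(-399/292, 35/73)
obs 4: x=-1 → posterior Normal(-483/376, 35/94)
obs 5: x=-9/4 → posterior Normal(-168/115, 7/23)
obs 6: x=-3/2 → posterior Normal(-399/272, 35/136)
obs 7: x=7/4 → posterior Normal(-651/628, 35/157)
obs 8: x=1/4 → posterior Normal(-315/356, 35/178)
obs 9: x=-9/2 → posterior Normal(-252/199, 35/199)
obs 10: x=7 → posterior Normal(-21/44, 7/44)
obs 11: x=5 → posterior Normal(0, 35/241)
obs 12: x=-7 → posterior Normal(-147/262, 35/262)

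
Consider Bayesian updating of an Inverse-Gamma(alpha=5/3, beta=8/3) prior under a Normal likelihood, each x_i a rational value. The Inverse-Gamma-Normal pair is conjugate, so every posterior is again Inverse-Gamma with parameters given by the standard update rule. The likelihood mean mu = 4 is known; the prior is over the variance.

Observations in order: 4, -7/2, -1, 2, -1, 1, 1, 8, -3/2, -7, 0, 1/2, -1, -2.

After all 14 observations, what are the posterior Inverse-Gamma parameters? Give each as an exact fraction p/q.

obs 1: x=4 → posterior Inverse-Gamma(13/6, 8/3)
obs 2: x=-7/2 → posterior Inverse-Gamma(8/3, 739/24)
obs 3: x=-1 → posterior Inverse-Gamma(19/6, 1039/24)
obs 4: x=2 → posterior Inverse-Gamma(11/3, 1087/24)
obs 5: x=-1 → posterior Inverse-Gamma(25/6, 1387/24)
obs 6: x=1 → posterior Inverse-Gamma(14/3, 1495/24)
obs 7: x=1 → posterior Inverse-Gamma(31/6, 1603/24)
obs 8: x=8 → posterior Inverse-Gamma(17/3, 1795/24)
obs 9: x=-3/2 → posterior Inverse-Gamma(37/6, 1079/12)
obs 10: x=-7 → posterior Inverse-Gamma(20/3, 1805/12)
obs 11: x=0 → posterior Inverse-Gamma(43/6, 1901/12)
obs 12: x=1/2 → posterior Inverse-Gamma(23/3, 3949/24)
obs 13: x=-1 → posterior Inverse-Gamma(49/6, 4249/24)
obs 14: x=-2 → posterior Inverse-Gamma(26/3, 4681/24)

alpha=26/3, beta=4681/24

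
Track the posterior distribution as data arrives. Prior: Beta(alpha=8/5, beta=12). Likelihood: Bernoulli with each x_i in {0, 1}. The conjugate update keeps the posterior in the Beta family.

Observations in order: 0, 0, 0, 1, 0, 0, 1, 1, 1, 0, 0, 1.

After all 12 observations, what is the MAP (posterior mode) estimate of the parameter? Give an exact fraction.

obs 1: x=0 → posterior Beta(8/5, 13)
obs 2: x=0 → posterior Beta(8/5, 14)
obs 3: x=0 → posterior Beta(8/5, 15)
obs 4: x=1 → posterior Beta(13/5, 15)
obs 5: x=0 → posterior Beta(13/5, 16)
obs 6: x=0 → posterior Beta(13/5, 17)
obs 7: x=1 → posterior Beta(18/5, 17)
obs 8: x=1 → posterior Beta(23/5, 17)
obs 9: x=1 → posterior Beta(28/5, 17)
obs 10: x=0 → posterior Beta(28/5, 18)
obs 11: x=0 → posterior Beta(28/5, 19)
obs 12: x=1 → posterior Beta(33/5, 19)

14/59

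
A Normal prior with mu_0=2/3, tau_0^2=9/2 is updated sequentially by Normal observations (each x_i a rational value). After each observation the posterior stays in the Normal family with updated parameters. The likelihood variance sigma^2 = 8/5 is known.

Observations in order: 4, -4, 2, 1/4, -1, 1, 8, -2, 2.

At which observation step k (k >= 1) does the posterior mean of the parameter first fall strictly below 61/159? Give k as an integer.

obs 1: x=4 → posterior Normal(572/183, 72/61)
obs 2: x=-4 → posterior Normal(16/159, 36/53)
obs 3: x=2 → posterior Normal(2/3, 72/151)
obs 4: x=1/4 → posterior Normal(1343/2352, 18/49)
obs 5: x=-1 → posterior Normal(803/2892, 72/241)
obs 6: x=1 → posterior Normal(1343/3432, 36/143)
obs 7: x=8 → posterior Normal(5663/3972, 72/331)
obs 8: x=-2 → posterior Normal(4583/4512, 9/47)
obs 9: x=2 → posterior Normal(5663/5052, 72/421)

k = 2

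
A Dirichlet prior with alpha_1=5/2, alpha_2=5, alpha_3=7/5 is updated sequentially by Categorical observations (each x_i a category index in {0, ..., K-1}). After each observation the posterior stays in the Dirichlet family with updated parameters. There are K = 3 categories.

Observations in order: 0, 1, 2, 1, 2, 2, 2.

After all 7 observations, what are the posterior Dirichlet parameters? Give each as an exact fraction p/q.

alpha_1=7/2, alpha_2=7, alpha_3=27/5

obs 1: x=0 → posterior Dirichlet(7/2, 5, 7/5)
obs 2: x=1 → posterior Dirichlet(7/2, 6, 7/5)
obs 3: x=2 → posterior Dirichlet(7/2, 6, 12/5)
obs 4: x=1 → posterior Dirichlet(7/2, 7, 12/5)
obs 5: x=2 → posterior Dirichlet(7/2, 7, 17/5)
obs 6: x=2 → posterior Dirichlet(7/2, 7, 22/5)
obs 7: x=2 → posterior Dirichlet(7/2, 7, 27/5)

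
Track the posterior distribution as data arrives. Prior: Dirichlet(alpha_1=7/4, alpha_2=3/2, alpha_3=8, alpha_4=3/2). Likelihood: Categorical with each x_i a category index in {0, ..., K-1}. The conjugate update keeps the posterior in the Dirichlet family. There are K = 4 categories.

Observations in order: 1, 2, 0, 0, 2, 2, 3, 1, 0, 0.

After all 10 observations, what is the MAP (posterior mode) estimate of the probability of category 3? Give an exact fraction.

2/25

obs 1: x=1 → posterior Dirichlet(7/4, 5/2, 8, 3/2)
obs 2: x=2 → posterior Dirichlet(7/4, 5/2, 9, 3/2)
obs 3: x=0 → posterior Dirichlet(11/4, 5/2, 9, 3/2)
obs 4: x=0 → posterior Dirichlet(15/4, 5/2, 9, 3/2)
obs 5: x=2 → posterior Dirichlet(15/4, 5/2, 10, 3/2)
obs 6: x=2 → posterior Dirichlet(15/4, 5/2, 11, 3/2)
obs 7: x=3 → posterior Dirichlet(15/4, 5/2, 11, 5/2)
obs 8: x=1 → posterior Dirichlet(15/4, 7/2, 11, 5/2)
obs 9: x=0 → posterior Dirichlet(19/4, 7/2, 11, 5/2)
obs 10: x=0 → posterior Dirichlet(23/4, 7/2, 11, 5/2)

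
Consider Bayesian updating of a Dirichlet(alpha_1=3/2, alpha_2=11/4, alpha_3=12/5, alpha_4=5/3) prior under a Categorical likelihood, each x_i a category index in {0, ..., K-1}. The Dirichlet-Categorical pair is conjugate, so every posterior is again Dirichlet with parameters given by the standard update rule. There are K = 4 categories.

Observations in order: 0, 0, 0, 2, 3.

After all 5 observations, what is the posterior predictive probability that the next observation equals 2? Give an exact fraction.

12/47

obs 1: x=0 → posterior Dirichlet(5/2, 11/4, 12/5, 5/3)
obs 2: x=0 → posterior Dirichlet(7/2, 11/4, 12/5, 5/3)
obs 3: x=0 → posterior Dirichlet(9/2, 11/4, 12/5, 5/3)
obs 4: x=2 → posterior Dirichlet(9/2, 11/4, 17/5, 5/3)
obs 5: x=3 → posterior Dirichlet(9/2, 11/4, 17/5, 8/3)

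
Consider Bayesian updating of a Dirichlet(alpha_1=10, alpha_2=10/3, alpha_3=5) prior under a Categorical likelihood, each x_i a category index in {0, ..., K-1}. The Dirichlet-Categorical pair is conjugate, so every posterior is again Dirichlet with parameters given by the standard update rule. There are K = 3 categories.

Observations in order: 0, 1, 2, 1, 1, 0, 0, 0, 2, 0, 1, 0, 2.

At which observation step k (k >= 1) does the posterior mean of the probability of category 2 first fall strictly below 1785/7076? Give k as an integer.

k = 2

obs 1: x=0 → posterior Dirichlet(11, 10/3, 5)
obs 2: x=1 → posterior Dirichlet(11, 13/3, 5)
obs 3: x=2 → posterior Dirichlet(11, 13/3, 6)
obs 4: x=1 → posterior Dirichlet(11, 16/3, 6)
obs 5: x=1 → posterior Dirichlet(11, 19/3, 6)
obs 6: x=0 → posterior Dirichlet(12, 19/3, 6)
obs 7: x=0 → posterior Dirichlet(13, 19/3, 6)
obs 8: x=0 → posterior Dirichlet(14, 19/3, 6)
obs 9: x=2 → posterior Dirichlet(14, 19/3, 7)
obs 10: x=0 → posterior Dirichlet(15, 19/3, 7)
obs 11: x=1 → posterior Dirichlet(15, 22/3, 7)
obs 12: x=0 → posterior Dirichlet(16, 22/3, 7)
obs 13: x=2 → posterior Dirichlet(16, 22/3, 8)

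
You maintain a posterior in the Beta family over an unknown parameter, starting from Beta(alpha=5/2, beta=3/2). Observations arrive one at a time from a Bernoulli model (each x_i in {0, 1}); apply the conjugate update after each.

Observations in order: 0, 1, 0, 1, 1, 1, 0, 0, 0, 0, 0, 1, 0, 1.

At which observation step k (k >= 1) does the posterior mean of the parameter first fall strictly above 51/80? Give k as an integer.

obs 1: x=0 → posterior Beta(5/2, 5/2)
obs 2: x=1 → posterior Beta(7/2, 5/2)
obs 3: x=0 → posterior Beta(7/2, 7/2)
obs 4: x=1 → posterior Beta(9/2, 7/2)
obs 5: x=1 → posterior Beta(11/2, 7/2)
obs 6: x=1 → posterior Beta(13/2, 7/2)
obs 7: x=0 → posterior Beta(13/2, 9/2)
obs 8: x=0 → posterior Beta(13/2, 11/2)
obs 9: x=0 → posterior Beta(13/2, 13/2)
obs 10: x=0 → posterior Beta(13/2, 15/2)
obs 11: x=0 → posterior Beta(13/2, 17/2)
obs 12: x=1 → posterior Beta(15/2, 17/2)
obs 13: x=0 → posterior Beta(15/2, 19/2)
obs 14: x=1 → posterior Beta(17/2, 19/2)

k = 6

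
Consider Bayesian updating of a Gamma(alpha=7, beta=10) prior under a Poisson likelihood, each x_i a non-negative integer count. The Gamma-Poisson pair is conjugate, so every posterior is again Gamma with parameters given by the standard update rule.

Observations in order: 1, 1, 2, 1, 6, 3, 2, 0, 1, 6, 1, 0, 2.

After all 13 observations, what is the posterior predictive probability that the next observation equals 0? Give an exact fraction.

obs 1: x=1 → posterior Gamma(8, 11)
obs 2: x=1 → posterior Gamma(9, 12)
obs 3: x=2 → posterior Gamma(11, 13)
obs 4: x=1 → posterior Gamma(12, 14)
obs 5: x=6 → posterior Gamma(18, 15)
obs 6: x=3 → posterior Gamma(21, 16)
obs 7: x=2 → posterior Gamma(23, 17)
obs 8: x=0 → posterior Gamma(23, 18)
obs 9: x=1 → posterior Gamma(24, 19)
obs 10: x=6 → posterior Gamma(30, 20)
obs 11: x=1 → posterior Gamma(31, 21)
obs 12: x=0 → posterior Gamma(31, 22)
obs 13: x=2 → posterior Gamma(33, 23)

865004941741938633917747707002884268046728983/3523473231949594865126345424909586928788045824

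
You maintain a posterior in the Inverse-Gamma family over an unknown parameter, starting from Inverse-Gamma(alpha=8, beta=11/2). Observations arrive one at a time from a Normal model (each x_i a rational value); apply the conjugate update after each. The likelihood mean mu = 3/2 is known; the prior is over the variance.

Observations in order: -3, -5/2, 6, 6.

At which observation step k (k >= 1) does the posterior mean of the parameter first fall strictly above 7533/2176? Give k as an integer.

obs 1: x=-3 → posterior Inverse-Gamma(17/2, 125/8)
obs 2: x=-5/2 → posterior Inverse-Gamma(9, 189/8)
obs 3: x=6 → posterior Inverse-Gamma(19/2, 135/4)
obs 4: x=6 → posterior Inverse-Gamma(10, 351/8)

k = 3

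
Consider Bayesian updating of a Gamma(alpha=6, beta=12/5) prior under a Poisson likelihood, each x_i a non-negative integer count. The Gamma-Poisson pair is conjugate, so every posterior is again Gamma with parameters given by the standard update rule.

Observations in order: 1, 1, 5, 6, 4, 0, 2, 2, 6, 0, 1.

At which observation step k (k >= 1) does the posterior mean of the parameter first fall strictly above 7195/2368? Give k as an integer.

k = 5

obs 1: x=1 → posterior Gamma(7, 17/5)
obs 2: x=1 → posterior Gamma(8, 22/5)
obs 3: x=5 → posterior Gamma(13, 27/5)
obs 4: x=6 → posterior Gamma(19, 32/5)
obs 5: x=4 → posterior Gamma(23, 37/5)
obs 6: x=0 → posterior Gamma(23, 42/5)
obs 7: x=2 → posterior Gamma(25, 47/5)
obs 8: x=2 → posterior Gamma(27, 52/5)
obs 9: x=6 → posterior Gamma(33, 57/5)
obs 10: x=0 → posterior Gamma(33, 62/5)
obs 11: x=1 → posterior Gamma(34, 67/5)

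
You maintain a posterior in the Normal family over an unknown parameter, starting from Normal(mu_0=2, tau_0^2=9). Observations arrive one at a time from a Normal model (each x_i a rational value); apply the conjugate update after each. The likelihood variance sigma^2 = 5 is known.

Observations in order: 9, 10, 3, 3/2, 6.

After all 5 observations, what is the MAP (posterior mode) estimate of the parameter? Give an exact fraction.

551/100

obs 1: x=9 → posterior Normal(13/2, 45/14)
obs 2: x=10 → posterior Normal(181/23, 45/23)
obs 3: x=3 → posterior Normal(13/2, 45/32)
obs 4: x=3/2 → posterior Normal(443/82, 45/41)
obs 5: x=6 → posterior Normal(551/100, 9/10)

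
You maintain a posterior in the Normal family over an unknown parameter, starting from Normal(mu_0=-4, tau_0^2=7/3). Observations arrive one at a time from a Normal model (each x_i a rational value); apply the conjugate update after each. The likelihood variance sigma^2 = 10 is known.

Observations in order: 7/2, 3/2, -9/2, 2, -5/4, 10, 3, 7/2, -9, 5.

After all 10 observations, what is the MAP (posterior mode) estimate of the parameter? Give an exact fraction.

-19/80

obs 1: x=7/2 → posterior Normal(-191/74, 70/37)
obs 2: x=3/2 → posterior Normal(-85/44, 35/22)
obs 3: x=-9/2 → posterior Normal(-233/102, 70/51)
obs 4: x=2 → posterior Normal(-205/116, 35/29)
obs 5: x=-5/4 → posterior Normal(-89/52, 14/13)
obs 6: x=10 → posterior Normal(-55/96, 35/36)
obs 7: x=3 → posterior Normal(-81/316, 70/79)
obs 8: x=7/2 → posterior Normal(17/344, 35/43)
obs 9: x=-9 → posterior Normal(-235/372, 70/93)
obs 10: x=5 → posterior Normal(-19/80, 7/10)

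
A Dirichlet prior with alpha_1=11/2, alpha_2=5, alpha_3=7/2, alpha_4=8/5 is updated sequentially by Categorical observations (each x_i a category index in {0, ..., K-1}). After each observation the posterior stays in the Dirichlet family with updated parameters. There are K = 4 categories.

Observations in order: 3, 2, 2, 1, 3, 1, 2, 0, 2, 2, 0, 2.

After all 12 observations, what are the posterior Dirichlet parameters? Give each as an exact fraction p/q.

obs 1: x=3 → posterior Dirichlet(11/2, 5, 7/2, 13/5)
obs 2: x=2 → posterior Dirichlet(11/2, 5, 9/2, 13/5)
obs 3: x=2 → posterior Dirichlet(11/2, 5, 11/2, 13/5)
obs 4: x=1 → posterior Dirichlet(11/2, 6, 11/2, 13/5)
obs 5: x=3 → posterior Dirichlet(11/2, 6, 11/2, 18/5)
obs 6: x=1 → posterior Dirichlet(11/2, 7, 11/2, 18/5)
obs 7: x=2 → posterior Dirichlet(11/2, 7, 13/2, 18/5)
obs 8: x=0 → posterior Dirichlet(13/2, 7, 13/2, 18/5)
obs 9: x=2 → posterior Dirichlet(13/2, 7, 15/2, 18/5)
obs 10: x=2 → posterior Dirichlet(13/2, 7, 17/2, 18/5)
obs 11: x=0 → posterior Dirichlet(15/2, 7, 17/2, 18/5)
obs 12: x=2 → posterior Dirichlet(15/2, 7, 19/2, 18/5)

alpha_1=15/2, alpha_2=7, alpha_3=19/2, alpha_4=18/5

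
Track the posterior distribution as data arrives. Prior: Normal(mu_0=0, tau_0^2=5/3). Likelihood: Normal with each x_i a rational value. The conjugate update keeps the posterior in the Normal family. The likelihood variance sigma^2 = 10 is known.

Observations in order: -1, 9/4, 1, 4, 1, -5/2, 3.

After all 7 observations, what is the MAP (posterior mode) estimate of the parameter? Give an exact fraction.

obs 1: x=-1 → posterior Normal(-1/7, 10/7)
obs 2: x=9/4 → posterior Normal(5/32, 5/4)
obs 3: x=1 → posterior Normal(1/4, 10/9)
obs 4: x=4 → posterior Normal(5/8, 1)
obs 5: x=1 → posterior Normal(29/44, 10/11)
obs 6: x=-5/2 → posterior Normal(19/48, 5/6)
obs 7: x=3 → posterior Normal(31/52, 10/13)

31/52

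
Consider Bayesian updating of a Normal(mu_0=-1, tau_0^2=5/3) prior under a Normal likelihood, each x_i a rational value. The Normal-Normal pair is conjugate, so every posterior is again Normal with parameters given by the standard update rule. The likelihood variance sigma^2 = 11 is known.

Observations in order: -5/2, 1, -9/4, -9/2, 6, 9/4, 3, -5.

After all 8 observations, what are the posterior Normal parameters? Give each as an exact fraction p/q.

obs 1: x=-5/2 → posterior Normal(-91/76, 55/38)
obs 2: x=1 → posterior Normal(-81/86, 55/43)
obs 3: x=-9/4 → posterior Normal(-69/64, 55/48)
obs 4: x=-9/2 → posterior Normal(-297/212, 55/53)
obs 5: x=6 → posterior Normal(-177/232, 55/58)
obs 6: x=9/4 → posterior Normal(-11/21, 55/63)
obs 7: x=3 → posterior Normal(-9/34, 55/68)
obs 8: x=-5 → posterior Normal(-43/73, 55/73)

mu_0=-43/73, tau_0^2=55/73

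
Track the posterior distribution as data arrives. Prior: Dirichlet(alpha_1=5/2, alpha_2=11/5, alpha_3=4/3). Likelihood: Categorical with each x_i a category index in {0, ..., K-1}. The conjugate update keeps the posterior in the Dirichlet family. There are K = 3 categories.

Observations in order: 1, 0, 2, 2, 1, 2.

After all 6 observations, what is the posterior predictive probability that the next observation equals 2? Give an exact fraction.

obs 1: x=1 → posterior Dirichlet(5/2, 16/5, 4/3)
obs 2: x=0 → posterior Dirichlet(7/2, 16/5, 4/3)
obs 3: x=2 → posterior Dirichlet(7/2, 16/5, 7/3)
obs 4: x=2 → posterior Dirichlet(7/2, 16/5, 10/3)
obs 5: x=1 → posterior Dirichlet(7/2, 21/5, 10/3)
obs 6: x=2 → posterior Dirichlet(7/2, 21/5, 13/3)

130/361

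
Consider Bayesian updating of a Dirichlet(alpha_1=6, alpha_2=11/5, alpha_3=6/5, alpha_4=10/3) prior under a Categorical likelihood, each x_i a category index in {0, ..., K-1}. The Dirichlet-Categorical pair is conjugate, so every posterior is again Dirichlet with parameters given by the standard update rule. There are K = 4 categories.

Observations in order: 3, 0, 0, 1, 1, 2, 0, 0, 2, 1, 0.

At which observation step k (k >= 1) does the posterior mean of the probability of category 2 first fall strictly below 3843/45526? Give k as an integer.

k = 2

obs 1: x=3 → posterior Dirichlet(6, 11/5, 6/5, 13/3)
obs 2: x=0 → posterior Dirichlet(7, 11/5, 6/5, 13/3)
obs 3: x=0 → posterior Dirichlet(8, 11/5, 6/5, 13/3)
obs 4: x=1 → posterior Dirichlet(8, 16/5, 6/5, 13/3)
obs 5: x=1 → posterior Dirichlet(8, 21/5, 6/5, 13/3)
obs 6: x=2 → posterior Dirichlet(8, 21/5, 11/5, 13/3)
obs 7: x=0 → posterior Dirichlet(9, 21/5, 11/5, 13/3)
obs 8: x=0 → posterior Dirichlet(10, 21/5, 11/5, 13/3)
obs 9: x=2 → posterior Dirichlet(10, 21/5, 16/5, 13/3)
obs 10: x=1 → posterior Dirichlet(10, 26/5, 16/5, 13/3)
obs 11: x=0 → posterior Dirichlet(11, 26/5, 16/5, 13/3)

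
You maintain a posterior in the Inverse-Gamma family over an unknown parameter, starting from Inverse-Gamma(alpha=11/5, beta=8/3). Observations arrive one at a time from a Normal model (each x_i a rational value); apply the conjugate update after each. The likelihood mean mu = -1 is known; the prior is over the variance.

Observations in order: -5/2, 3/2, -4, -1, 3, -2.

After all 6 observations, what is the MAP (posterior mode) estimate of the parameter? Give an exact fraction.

1195/372

obs 1: x=-5/2 → posterior Inverse-Gamma(27/10, 91/24)
obs 2: x=3/2 → posterior Inverse-Gamma(16/5, 83/12)
obs 3: x=-4 → posterior Inverse-Gamma(37/10, 137/12)
obs 4: x=-1 → posterior Inverse-Gamma(21/5, 137/12)
obs 5: x=3 → posterior Inverse-Gamma(47/10, 233/12)
obs 6: x=-2 → posterior Inverse-Gamma(26/5, 239/12)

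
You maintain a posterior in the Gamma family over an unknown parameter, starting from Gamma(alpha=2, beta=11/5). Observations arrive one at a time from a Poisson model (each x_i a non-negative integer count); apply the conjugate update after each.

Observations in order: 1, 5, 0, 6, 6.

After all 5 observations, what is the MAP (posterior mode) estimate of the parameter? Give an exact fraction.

95/36

obs 1: x=1 → posterior Gamma(3, 16/5)
obs 2: x=5 → posterior Gamma(8, 21/5)
obs 3: x=0 → posterior Gamma(8, 26/5)
obs 4: x=6 → posterior Gamma(14, 31/5)
obs 5: x=6 → posterior Gamma(20, 36/5)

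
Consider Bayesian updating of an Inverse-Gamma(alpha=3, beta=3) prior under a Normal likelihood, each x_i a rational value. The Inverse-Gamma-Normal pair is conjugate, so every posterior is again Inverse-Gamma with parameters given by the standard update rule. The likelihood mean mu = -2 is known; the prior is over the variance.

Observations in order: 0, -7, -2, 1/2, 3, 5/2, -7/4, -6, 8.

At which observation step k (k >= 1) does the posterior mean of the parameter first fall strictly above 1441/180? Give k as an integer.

obs 1: x=0 → posterior Inverse-Gamma(7/2, 5)
obs 2: x=-7 → posterior Inverse-Gamma(4, 35/2)
obs 3: x=-2 → posterior Inverse-Gamma(9/2, 35/2)
obs 4: x=1/2 → posterior Inverse-Gamma(5, 165/8)
obs 5: x=3 → posterior Inverse-Gamma(11/2, 265/8)
obs 6: x=5/2 → posterior Inverse-Gamma(6, 173/4)
obs 7: x=-7/4 → posterior Inverse-Gamma(13/2, 1385/32)
obs 8: x=-6 → posterior Inverse-Gamma(7, 1641/32)
obs 9: x=8 → posterior Inverse-Gamma(15/2, 3241/32)

k = 6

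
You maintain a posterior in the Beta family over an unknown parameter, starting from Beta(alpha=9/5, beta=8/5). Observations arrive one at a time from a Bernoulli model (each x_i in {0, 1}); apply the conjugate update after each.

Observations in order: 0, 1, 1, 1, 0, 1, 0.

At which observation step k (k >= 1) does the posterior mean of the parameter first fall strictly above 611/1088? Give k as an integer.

k = 3

obs 1: x=0 → posterior Beta(9/5, 13/5)
obs 2: x=1 → posterior Beta(14/5, 13/5)
obs 3: x=1 → posterior Beta(19/5, 13/5)
obs 4: x=1 → posterior Beta(24/5, 13/5)
obs 5: x=0 → posterior Beta(24/5, 18/5)
obs 6: x=1 → posterior Beta(29/5, 18/5)
obs 7: x=0 → posterior Beta(29/5, 23/5)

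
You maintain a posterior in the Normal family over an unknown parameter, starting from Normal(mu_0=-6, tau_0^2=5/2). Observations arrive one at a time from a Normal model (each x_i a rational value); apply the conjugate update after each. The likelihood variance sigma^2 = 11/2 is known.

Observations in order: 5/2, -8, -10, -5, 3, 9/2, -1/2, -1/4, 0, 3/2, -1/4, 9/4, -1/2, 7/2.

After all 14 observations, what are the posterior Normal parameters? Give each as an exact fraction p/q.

mu_0=-409/324, tau_0^2=55/162

obs 1: x=5/2 → posterior Normal(-107/32, 55/32)
obs 2: x=-8 → posterior Normal(-187/42, 55/42)
obs 3: x=-10 → posterior Normal(-287/52, 55/52)
obs 4: x=-5 → posterior Normal(-337/62, 55/62)
obs 5: x=3 → posterior Normal(-307/72, 55/72)
obs 6: x=9/2 → posterior Normal(-131/41, 55/82)
obs 7: x=-1/2 → posterior Normal(-267/92, 55/92)
obs 8: x=-1/4 → posterior Normal(-539/204, 55/102)
obs 9: x=0 → posterior Normal(-77/32, 55/112)
obs 10: x=3/2 → posterior Normal(-509/244, 55/122)
obs 11: x=-1/4 → posterior Normal(-257/132, 5/12)
obs 12: x=9/4 → posterior Normal(-469/284, 55/142)
obs 13: x=-1/2 → posterior Normal(-479/304, 55/152)
obs 14: x=7/2 → posterior Normal(-409/324, 55/162)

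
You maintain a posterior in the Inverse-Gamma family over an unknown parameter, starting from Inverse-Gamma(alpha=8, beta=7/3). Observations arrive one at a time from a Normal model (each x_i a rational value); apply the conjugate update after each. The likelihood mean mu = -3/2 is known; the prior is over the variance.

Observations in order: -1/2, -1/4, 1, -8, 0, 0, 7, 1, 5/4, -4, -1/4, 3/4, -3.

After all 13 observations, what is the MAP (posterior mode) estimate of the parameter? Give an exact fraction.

obs 1: x=-1/2 → posterior Inverse-Gamma(17/2, 17/6)
obs 2: x=-1/4 → posterior Inverse-Gamma(9, 347/96)
obs 3: x=1 → posterior Inverse-Gamma(19/2, 647/96)
obs 4: x=-8 → posterior Inverse-Gamma(10, 2675/96)
obs 5: x=0 → posterior Inverse-Gamma(21/2, 2783/96)
obs 6: x=0 → posterior Inverse-Gamma(11, 2891/96)
obs 7: x=7 → posterior Inverse-Gamma(23/2, 6359/96)
obs 8: x=1 → posterior Inverse-Gamma(12, 6659/96)
obs 9: x=5/4 → posterior Inverse-Gamma(25/2, 3511/48)
obs 10: x=-4 → posterior Inverse-Gamma(13, 3661/48)
obs 11: x=-1/4 → posterior Inverse-Gamma(27/2, 7397/96)
obs 12: x=3/4 → posterior Inverse-Gamma(14, 955/12)
obs 13: x=-3 → posterior Inverse-Gamma(29/2, 1937/24)

1937/372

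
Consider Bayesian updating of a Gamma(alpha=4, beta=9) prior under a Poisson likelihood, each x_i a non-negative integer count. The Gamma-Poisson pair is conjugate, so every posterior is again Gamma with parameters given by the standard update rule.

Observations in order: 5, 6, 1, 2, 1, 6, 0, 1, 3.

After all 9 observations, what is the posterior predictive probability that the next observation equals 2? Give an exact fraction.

1099998023857664058598348107141957550080/4378865740046709085864680868712732574619

obs 1: x=5 → posterior Gamma(9, 10)
obs 2: x=6 → posterior Gamma(15, 11)
obs 3: x=1 → posterior Gamma(16, 12)
obs 4: x=2 → posterior Gamma(18, 13)
obs 5: x=1 → posterior Gamma(19, 14)
obs 6: x=6 → posterior Gamma(25, 15)
obs 7: x=0 → posterior Gamma(25, 16)
obs 8: x=1 → posterior Gamma(26, 17)
obs 9: x=3 → posterior Gamma(29, 18)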